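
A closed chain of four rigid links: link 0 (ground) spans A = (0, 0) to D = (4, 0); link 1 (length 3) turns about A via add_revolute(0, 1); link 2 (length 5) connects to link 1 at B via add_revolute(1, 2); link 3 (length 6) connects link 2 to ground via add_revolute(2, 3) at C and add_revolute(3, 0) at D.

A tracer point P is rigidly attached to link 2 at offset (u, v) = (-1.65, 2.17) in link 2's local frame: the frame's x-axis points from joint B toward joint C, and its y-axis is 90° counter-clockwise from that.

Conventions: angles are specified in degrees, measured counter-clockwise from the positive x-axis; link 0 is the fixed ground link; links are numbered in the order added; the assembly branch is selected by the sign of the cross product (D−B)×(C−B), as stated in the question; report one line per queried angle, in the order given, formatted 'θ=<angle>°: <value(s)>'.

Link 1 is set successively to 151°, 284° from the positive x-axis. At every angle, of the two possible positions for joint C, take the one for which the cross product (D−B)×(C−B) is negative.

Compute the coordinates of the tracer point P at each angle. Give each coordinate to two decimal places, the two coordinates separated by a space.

A=(0,0), D=(4.00,0)
θ=151°: B = A + 3.00·(cos151°, sin151°) = (-2.6239, 1.4544)
θ=151°: |BD| = 6.7817
θ=151°: circle(B,5.00) ∩ circle(D,6.00): a=2.5798, h=4.2831
θ=151°:   candidates: C₊=(0.8145,5.0845) cross=29.046; C₋=(-1.0226,-3.2822) cross=-29.046
θ=151°:   branch - wants cross < 0 → take C=(-1.0226,-3.2822) (cross=-29.046)
θ=151°: ex = (C−B)/|BC| = (0.3202,-0.9473); ey = (0.9473,0.3202)
θ=151°: P = B + -1.65·ex + 2.17·ey = (-1.0965,3.7125)
θ=284°: B = A + 3.00·(cos284°, sin284°) = (0.7258, -2.9109)
θ=284°: |BD| = 4.3811
θ=284°: circle(B,5.00) ∩ circle(D,6.00): a=0.9351, h=4.9118
θ=284°:   candidates: C₊=(-1.8388,1.3813) cross=21.519; C₋=(4.6881,-5.9604) cross=-21.519
θ=284°:   branch - wants cross < 0 → take C=(4.6881,-5.9604) (cross=-21.519)
θ=284°: ex = (C−B)/|BC| = (0.7925,-0.6099); ey = (0.6099,0.7925)
θ=284°: P = B + -1.65·ex + 2.17·ey = (0.7417,-0.1849)

θ=151°: -1.10 3.71
θ=284°: 0.74 -0.18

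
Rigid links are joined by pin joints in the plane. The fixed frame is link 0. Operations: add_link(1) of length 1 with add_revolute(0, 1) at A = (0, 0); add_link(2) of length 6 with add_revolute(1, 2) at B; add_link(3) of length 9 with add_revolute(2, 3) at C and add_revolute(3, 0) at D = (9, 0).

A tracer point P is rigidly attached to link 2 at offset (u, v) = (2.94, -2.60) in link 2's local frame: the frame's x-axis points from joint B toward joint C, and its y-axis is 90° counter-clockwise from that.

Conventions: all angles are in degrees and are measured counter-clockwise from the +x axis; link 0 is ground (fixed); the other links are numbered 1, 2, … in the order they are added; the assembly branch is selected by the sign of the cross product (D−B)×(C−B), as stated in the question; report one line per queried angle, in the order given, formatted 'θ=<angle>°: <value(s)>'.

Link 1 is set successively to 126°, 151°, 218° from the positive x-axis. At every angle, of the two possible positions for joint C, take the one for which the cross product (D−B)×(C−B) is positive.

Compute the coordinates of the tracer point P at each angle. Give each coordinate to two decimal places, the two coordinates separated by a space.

A=(0,0), D=(9.00,0)
θ=126°: B = A + 1.00·(cos126°, sin126°) = (-0.5878, 0.8090)
θ=126°: |BD| = 9.6219
θ=126°: circle(B,6.00) ∩ circle(D,9.00): a=2.4725, h=5.4669
θ=126°:   candidates: C₊=(2.3356,6.0486) cross=52.601; C₋=(1.4163,-4.8464) cross=-52.601
θ=126°:   branch + wants cross > 0 → take C=(2.3356,6.0486) (cross=52.601)
θ=126°: ex = (C−B)/|BC| = (0.4872,0.8733); ey = (-0.8733,0.4872)
θ=126°: P = B + 2.94·ex + -2.60·ey = (3.1152,2.1096)
θ=151°: B = A + 1.00·(cos151°, sin151°) = (-0.8746, 0.4848)
θ=151°: |BD| = 9.8865
θ=151°: circle(B,6.00) ∩ circle(D,9.00): a=2.6674, h=5.3745
θ=151°:   candidates: C₊=(2.0532,5.7220) cross=53.135; C₋=(1.5261,-5.0140) cross=-53.135
θ=151°:   branch + wants cross > 0 → take C=(2.0532,5.7220) (cross=53.135)
θ=151°: ex = (C−B)/|BC| = (0.4880,0.8729); ey = (-0.8729,0.4880)
θ=151°: P = B + 2.94·ex + -2.60·ey = (2.8294,1.7823)
θ=218°: B = A + 1.00·(cos218°, sin218°) = (-0.7880, -0.6157)
θ=218°: |BD| = 9.8074
θ=218°: circle(B,6.00) ∩ circle(D,9.00): a=2.6095, h=5.4028
θ=218°:   candidates: C₊=(1.4772,4.9403) cross=52.988; C₋=(2.1555,-5.8440) cross=-52.988
θ=218°:   branch + wants cross > 0 → take C=(1.4772,4.9403) (cross=52.988)
θ=218°: ex = (C−B)/|BC| = (0.3775,0.9260); ey = (-0.9260,0.3775)
θ=218°: P = B + 2.94·ex + -2.60·ey = (2.7295,1.1252)

θ=126°: 3.12 2.11
θ=151°: 2.83 1.78
θ=218°: 2.73 1.13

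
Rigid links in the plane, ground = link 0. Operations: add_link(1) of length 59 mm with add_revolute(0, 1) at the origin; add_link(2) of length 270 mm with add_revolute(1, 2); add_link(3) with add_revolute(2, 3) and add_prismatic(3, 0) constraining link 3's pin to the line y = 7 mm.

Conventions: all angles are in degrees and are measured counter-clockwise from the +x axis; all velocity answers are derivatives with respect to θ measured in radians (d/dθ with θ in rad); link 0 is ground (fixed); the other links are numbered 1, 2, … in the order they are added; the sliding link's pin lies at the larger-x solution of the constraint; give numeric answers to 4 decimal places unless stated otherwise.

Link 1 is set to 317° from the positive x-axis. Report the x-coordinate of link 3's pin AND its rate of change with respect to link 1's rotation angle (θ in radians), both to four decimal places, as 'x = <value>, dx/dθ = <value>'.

geometry: r = 59 mm, L = 270 mm, e = 7 mm
crank pin P = (r cos θ, r sin θ) = (43.149868, -40.237903)
h = r sin θ − e = -40.237903 − 7 = -47.237903
x = r cos θ + √(L² − h²) = 43.149868 + 265.835627 = 308.985495
dx/dθ = −r sin θ − h·r cos θ/√(L² − h²) (θ in radians; h = -47.237903) = 47.905458

x = 308.9855, dx/dθ = 47.9055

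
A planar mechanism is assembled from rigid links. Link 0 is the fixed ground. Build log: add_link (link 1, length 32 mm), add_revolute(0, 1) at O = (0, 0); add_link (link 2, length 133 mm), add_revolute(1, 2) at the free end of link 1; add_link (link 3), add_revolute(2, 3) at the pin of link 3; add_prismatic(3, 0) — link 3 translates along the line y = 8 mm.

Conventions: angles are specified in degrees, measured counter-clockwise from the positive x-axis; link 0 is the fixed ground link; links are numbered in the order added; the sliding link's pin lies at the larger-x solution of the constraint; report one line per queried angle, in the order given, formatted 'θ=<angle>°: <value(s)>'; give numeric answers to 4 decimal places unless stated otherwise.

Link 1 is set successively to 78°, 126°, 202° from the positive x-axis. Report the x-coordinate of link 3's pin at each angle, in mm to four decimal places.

geometry: r = 32 mm, L = 133 mm, e = 8 mm
θ=78°: crank pin P = (r cos θ, r sin θ) = (6.653174, 31.300723)
θ=78°: h = r sin θ − e = 31.300723 − 8 = 23.300723
θ=78°: x = r cos θ + √(L² − h²) = 6.653174 + 130.943027 = 137.596201
θ=126°: crank pin P = (r cos θ, r sin θ) = (-18.809128, 25.888544)
θ=126°: h = r sin θ − e = 25.888544 − 8 = 17.888544
θ=126°: x = r cos θ + √(L² − h²) = -18.809128 + 131.791502 = 112.982374
θ=202°: crank pin P = (r cos θ, r sin θ) = (-29.669883, -11.987411)
θ=202°: h = r sin θ − e = -11.987411 − 8 = -19.987411
θ=202°: x = r cos θ + √(L² − h²) = -29.669883 + 131.489556 = 101.819673

θ=78°: 137.5962
θ=126°: 112.9824
θ=202°: 101.8197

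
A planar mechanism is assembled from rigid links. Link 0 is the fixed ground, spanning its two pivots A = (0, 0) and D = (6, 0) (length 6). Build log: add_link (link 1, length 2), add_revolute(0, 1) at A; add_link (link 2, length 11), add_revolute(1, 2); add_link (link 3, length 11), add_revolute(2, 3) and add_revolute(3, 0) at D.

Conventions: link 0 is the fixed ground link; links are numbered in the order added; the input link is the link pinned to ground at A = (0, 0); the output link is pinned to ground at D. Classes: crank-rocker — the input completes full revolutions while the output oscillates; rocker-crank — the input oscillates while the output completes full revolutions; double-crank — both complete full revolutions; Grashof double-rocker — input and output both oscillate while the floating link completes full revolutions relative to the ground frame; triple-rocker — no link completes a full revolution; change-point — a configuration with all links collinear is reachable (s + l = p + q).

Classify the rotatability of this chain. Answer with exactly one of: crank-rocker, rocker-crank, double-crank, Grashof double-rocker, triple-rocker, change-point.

lengths: ground=6, input=2, coupler=11, output=11
sorted: s=2 (shortest), l=11 (longest), p+q=17
s + l = 13 vs p + q = 17
s + l < p + q (Grashof) with shortest = input link → crank-rocker

crank-rocker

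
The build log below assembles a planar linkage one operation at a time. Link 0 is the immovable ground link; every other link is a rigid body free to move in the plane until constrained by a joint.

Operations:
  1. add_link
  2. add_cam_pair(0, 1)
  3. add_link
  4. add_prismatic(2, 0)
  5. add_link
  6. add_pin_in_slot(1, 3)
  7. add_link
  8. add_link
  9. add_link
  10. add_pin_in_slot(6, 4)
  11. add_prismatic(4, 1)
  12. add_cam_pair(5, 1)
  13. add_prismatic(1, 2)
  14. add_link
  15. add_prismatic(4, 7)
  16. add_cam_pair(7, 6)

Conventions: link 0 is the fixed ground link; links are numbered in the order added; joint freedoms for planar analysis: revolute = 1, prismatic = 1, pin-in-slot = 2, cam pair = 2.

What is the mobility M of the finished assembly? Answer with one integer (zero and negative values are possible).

ground; <1,0,0>
#1 <2,0,0>
C:0↔1 J2 <2,0,1>
#2 <3,0,1>
P:2↔0 J1 <3,1,1>
#3 <4,1,1>
PS:1↔3 J2 <4,1,2>
#4 <5,1,2>
#5 <6,1,2>
#6 <7,1,2>
PS:6↔4 J2 <7,1,3>
P:4↔1 J1 <7,2,3>
C:5↔1 J2 <7,2,4>
P:1↔2 J1 <7,3,4>
#7 <8,3,4>
P:4↔7 J1 <8,4,4>
C:7↔6 J2 <8,4,5>
3×7 − 2×4 − 1×5 = 8

M = 8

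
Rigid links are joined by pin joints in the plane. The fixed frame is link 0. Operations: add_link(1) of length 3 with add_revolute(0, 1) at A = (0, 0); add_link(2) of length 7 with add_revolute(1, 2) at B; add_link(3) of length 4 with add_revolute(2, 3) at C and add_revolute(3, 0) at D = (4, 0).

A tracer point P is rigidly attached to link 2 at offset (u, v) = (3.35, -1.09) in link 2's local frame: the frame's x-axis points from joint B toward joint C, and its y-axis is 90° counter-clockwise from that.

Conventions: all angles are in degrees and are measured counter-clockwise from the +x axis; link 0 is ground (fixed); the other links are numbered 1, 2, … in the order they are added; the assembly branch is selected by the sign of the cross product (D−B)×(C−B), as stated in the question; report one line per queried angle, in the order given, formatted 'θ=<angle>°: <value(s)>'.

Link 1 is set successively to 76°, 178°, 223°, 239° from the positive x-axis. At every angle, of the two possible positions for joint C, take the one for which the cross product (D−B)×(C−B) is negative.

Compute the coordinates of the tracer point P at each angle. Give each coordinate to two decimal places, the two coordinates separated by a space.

A=(0,0), D=(4.00,0)
θ=76°: B = A + 3.00·(cos76°, sin76°) = (0.7258, 2.9109)
θ=76°: |BD| = 4.3811
θ=76°: circle(B,7.00) ∩ circle(D,4.00): a=5.9567, h=3.6766
θ=76°:   candidates: C₊=(7.6204,1.7008) cross=16.107; C₋=(2.7348,-3.7946) cross=-16.107
θ=76°:   branch - wants cross < 0 → take C=(2.7348,-3.7946) (cross=-16.107)
θ=76°: ex = (C−B)/|BC| = (0.2870,-0.9579); ey = (0.9579,0.2870)
θ=76°: P = B + 3.35·ex + -1.09·ey = (0.6431,-0.6110)
θ=178°: B = A + 3.00·(cos178°, sin178°) = (-2.9982, 0.1047)
θ=178°: |BD| = 6.9990
θ=178°: circle(B,7.00) ∩ circle(D,4.00): a=5.8570, h=3.8335
θ=178°:   candidates: C₊=(2.9155,3.8502) cross=26.831; C₋=(2.8008,-3.8160) cross=-26.831
θ=178°:   branch - wants cross < 0 → take C=(2.8008,-3.8160) (cross=-26.831)
θ=178°: ex = (C−B)/|BC| = (0.8284,-0.5601); ey = (0.5601,0.8284)
θ=178°: P = B + 3.35·ex + -1.09·ey = (-0.8335,-2.6746)
θ=223°: B = A + 3.00·(cos223°, sin223°) = (-2.1941, -2.0460)
θ=223°: |BD| = 6.5232
θ=223°: circle(B,7.00) ∩ circle(D,4.00): a=5.7910, h=3.9324
θ=223°:   candidates: C₊=(2.0714,3.5043) cross=25.652; C₋=(4.5381,-3.9636) cross=-25.652
θ=223°:   branch - wants cross < 0 → take C=(4.5381,-3.9636) (cross=-25.652)
θ=223°: ex = (C−B)/|BC| = (0.9617,-0.2739); ey = (0.2739,0.9617)
θ=223°: P = B + 3.35·ex + -1.09·ey = (0.7292,-4.0120)
θ=239°: B = A + 3.00·(cos239°, sin239°) = (-1.5451, -2.5715)
θ=239°: |BD| = 6.1124
θ=239°: circle(B,7.00) ∩ circle(D,4.00): a=5.7556, h=3.9841
θ=239°:   candidates: C₊=(2.0003,3.4643) cross=24.352; C₋=(5.3525,-3.7644) cross=-24.352
θ=239°:   branch - wants cross < 0 → take C=(5.3525,-3.7644) (cross=-24.352)
θ=239°: ex = (C−B)/|BC| = (0.9854,-0.1704); ey = (0.1704,0.9854)
θ=239°: P = B + 3.35·ex + -1.09·ey = (1.5701,-4.2164)

θ=76°: 0.64 -0.61
θ=178°: -0.83 -2.67
θ=223°: 0.73 -4.01
θ=239°: 1.57 -4.22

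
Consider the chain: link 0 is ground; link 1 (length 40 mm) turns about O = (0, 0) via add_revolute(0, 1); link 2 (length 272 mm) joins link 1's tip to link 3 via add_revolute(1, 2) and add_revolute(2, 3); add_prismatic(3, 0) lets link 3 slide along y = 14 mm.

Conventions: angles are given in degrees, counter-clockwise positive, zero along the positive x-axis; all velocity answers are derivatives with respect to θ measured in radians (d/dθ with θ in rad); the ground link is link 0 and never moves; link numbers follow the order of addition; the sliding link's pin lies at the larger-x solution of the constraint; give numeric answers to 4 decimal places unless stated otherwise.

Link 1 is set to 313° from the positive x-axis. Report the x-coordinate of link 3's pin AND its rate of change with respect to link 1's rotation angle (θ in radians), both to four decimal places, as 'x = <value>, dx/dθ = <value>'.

geometry: r = 40 mm, L = 272 mm, e = 14 mm
crank pin P = (r cos θ, r sin θ) = (27.279934, -29.254148)
h = r sin θ − e = -29.254148 − 14 = -43.254148
x = r cos θ + √(L² − h²) = 27.279934 + 268.538784 = 295.818719
dx/dθ = −r sin θ − h·r cos θ/√(L² − h²) (θ in radians; h = -43.254148) = 33.648189

x = 295.8187, dx/dθ = 33.6482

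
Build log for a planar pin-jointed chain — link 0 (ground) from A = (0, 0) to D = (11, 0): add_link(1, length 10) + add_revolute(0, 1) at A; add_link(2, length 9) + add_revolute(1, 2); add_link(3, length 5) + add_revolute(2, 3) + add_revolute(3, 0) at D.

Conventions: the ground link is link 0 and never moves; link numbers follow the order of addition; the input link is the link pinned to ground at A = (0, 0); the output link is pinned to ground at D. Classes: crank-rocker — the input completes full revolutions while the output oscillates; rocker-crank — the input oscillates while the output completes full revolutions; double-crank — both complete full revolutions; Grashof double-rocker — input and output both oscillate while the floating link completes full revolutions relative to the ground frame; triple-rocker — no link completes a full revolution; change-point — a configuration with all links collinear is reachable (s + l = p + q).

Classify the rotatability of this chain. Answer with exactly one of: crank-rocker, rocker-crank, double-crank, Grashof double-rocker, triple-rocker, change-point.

lengths: ground=11, input=10, coupler=9, output=5
sorted: s=5 (shortest), l=11 (longest), p+q=19
s + l = 16 vs p + q = 19
s + l < p + q (Grashof) with shortest = output link → rocker-crank

rocker-crank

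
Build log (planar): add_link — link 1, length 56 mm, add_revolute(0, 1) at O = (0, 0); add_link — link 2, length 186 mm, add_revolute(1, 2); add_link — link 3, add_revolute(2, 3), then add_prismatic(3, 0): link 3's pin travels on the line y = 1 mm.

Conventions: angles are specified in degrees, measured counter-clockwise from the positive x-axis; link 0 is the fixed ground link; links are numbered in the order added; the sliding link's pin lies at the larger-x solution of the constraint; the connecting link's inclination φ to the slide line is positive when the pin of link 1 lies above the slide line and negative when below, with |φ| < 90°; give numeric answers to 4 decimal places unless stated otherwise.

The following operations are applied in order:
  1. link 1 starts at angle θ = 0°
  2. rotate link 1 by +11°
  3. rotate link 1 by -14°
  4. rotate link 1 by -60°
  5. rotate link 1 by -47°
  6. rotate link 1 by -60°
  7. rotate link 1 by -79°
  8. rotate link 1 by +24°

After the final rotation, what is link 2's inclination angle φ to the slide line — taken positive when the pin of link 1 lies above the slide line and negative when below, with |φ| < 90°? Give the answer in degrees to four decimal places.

geometry: r = 56 mm, L = 186 mm, e = 1 mm; θ starts at 0°
rotate link 1 by +11°: θ ← 0° +11° = 11°
rotate link 1 by -14°: θ ← 11° -14° = -3°
rotate link 1 by -60°: θ ← -3° -60° = -63°
rotate link 1 by -47°: θ ← -63° -47° = -110°
rotate link 1 by -60°: θ ← -110° -60° = -170°
rotate link 1 by -79°: θ ← -170° -79° = -249°
rotate link 1 by +24°: θ ← -249° +24° = -225°
h = r sin θ − e = 39.597980 − 1 = 38.597980
sin φ = h / L = 38.597980 / 186 = 0.20751602
φ = arcsin(0.20751602) = 11.976824°

11.9768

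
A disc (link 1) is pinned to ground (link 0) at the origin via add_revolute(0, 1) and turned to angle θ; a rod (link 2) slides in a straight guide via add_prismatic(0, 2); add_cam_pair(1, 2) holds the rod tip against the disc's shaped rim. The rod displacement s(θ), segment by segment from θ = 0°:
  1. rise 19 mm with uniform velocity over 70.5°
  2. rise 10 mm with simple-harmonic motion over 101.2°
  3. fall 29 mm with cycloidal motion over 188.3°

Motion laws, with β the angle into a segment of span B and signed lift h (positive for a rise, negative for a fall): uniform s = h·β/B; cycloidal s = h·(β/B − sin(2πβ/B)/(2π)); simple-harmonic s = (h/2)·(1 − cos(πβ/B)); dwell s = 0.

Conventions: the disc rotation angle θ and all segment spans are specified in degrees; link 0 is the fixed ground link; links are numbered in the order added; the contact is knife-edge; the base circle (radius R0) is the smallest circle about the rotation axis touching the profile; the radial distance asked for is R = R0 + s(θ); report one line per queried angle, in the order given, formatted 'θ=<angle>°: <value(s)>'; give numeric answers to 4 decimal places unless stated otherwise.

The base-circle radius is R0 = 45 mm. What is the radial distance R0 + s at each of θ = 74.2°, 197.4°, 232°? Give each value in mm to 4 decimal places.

segment 1 (0° to 70.5°, uniform, h = 19) is passed completely: s = 0.0000 + (19) = 19.0000
θ = 74.2° falls in segment 2 (70.5° to 171.7°, simple-harmonic, h = 10): β = 74.2 − 70.5 = 3.7°, B = 101.2°; Δs = 10/2·(1 − cos(π·0.0366)) = 0.0329; s = 19.0000 + 0.0329 = 19.0329
segment 2 (70.5° to 171.7°, simple-harmonic, h = 10) is passed completely: s = 19.0000 + (10) = 29.0000
θ = 197.4° falls in segment 3 (171.7° to 360°, cycloidal, h = -29): β = 197.4 − 171.7 = 25.7°, B = 188.3°; Δs = -29·(0.1365 − sin(2π·0.1365)/(2π)) = -0.4676; s = 29.0000 − 0.4676 = 28.5324
θ = 232° falls in segment 3 (171.7° to 360°, cycloidal, h = -29): β = 232 − 171.7 = 60.3°, B = 188.3°; Δs = -29·(0.3202 − sin(2π·0.3202)/(2π)) = -5.1134; s = 29.0000 − 5.1134 = 23.8866
θ=74.2°: R = R0 + s = 45 + 19.0329 = 64.0329
θ=197.4°: R = R0 + s = 45 + 28.5324 = 73.5324
θ=232°: R = R0 + s = 45 + 23.8866 = 68.8866

θ=74.2°: 64.0329
θ=197.4°: 73.5324
θ=232°: 68.8866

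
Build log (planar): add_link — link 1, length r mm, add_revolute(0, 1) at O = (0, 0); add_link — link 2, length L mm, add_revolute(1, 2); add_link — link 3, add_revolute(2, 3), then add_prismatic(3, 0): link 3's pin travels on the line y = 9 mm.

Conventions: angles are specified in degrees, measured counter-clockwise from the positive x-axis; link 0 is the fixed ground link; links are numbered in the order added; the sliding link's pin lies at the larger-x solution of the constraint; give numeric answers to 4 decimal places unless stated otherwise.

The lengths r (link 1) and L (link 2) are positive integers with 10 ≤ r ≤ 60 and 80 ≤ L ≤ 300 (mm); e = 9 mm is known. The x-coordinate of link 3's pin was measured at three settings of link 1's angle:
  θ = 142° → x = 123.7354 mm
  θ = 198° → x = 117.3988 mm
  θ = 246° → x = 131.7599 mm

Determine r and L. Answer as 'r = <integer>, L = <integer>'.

constraint per measurement: (x − r cos θ)² + (r sin θ − e)² = L²
subtracting the θ₁ and θ₂ equations cancels the r² and L² terms:
r = (x₁² − x₂²) / (2[(x₁cos θ₁ + e sin θ₁) − (x₂cos θ₂ + e sin θ₂)]) = 34.0000 → r = 34
L² = (x₁ − r cos θ₁)² + (r sin θ₁ − e)² = 22800.9925 → L = 151.0000 → L = 151
check at θ₃=246°: x = 131.7599 (printed 131.7599) ✓

r = 34, L = 151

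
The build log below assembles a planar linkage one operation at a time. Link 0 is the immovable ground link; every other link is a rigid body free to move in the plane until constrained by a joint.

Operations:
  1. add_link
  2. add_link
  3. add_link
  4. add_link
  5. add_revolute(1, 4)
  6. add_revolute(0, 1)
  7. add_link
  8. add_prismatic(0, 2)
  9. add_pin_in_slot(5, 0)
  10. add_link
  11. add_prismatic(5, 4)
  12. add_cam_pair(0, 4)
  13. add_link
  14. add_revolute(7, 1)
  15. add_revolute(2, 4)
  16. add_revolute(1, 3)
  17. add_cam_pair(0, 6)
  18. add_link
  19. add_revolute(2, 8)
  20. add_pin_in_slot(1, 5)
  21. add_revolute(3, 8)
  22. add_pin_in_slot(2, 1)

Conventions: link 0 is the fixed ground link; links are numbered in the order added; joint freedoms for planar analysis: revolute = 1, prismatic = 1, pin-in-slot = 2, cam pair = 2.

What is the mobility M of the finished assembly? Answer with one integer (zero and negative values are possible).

link 0 = ground. State L|J1|J2 = 1|0|0
+link1  2|0|0
+link2  3|0|0
+link3  4|0|0
+link4  5|0|0
R(1,4) f=1→J1  5|1|0
R(0,1) f=1→J1  5|2|0
+link5  6|2|0
P(0,2) f=1→J1  6|3|0
PS(5,0) f=2→J2  6|3|1
+link6  7|3|1
P(5,4) f=1→J1  7|4|1
C(0,4) f=2→J2  7|4|2
+link7  8|4|2
R(7,1) f=1→J1  8|5|2
R(2,4) f=1→J1  8|6|2
R(1,3) f=1→J1  8|7|2
C(0,6) f=2→J2  8|7|3
+link8  9|7|3
R(2,8) f=1→J1  9|8|3
PS(1,5) f=2→J2  9|8|4
R(3,8) f=1→J1  9|9|4
PS(2,1) f=2→J2  9|9|5
M = 3(9−1)−2·9−5 = 24−18−5 = 1

M = 1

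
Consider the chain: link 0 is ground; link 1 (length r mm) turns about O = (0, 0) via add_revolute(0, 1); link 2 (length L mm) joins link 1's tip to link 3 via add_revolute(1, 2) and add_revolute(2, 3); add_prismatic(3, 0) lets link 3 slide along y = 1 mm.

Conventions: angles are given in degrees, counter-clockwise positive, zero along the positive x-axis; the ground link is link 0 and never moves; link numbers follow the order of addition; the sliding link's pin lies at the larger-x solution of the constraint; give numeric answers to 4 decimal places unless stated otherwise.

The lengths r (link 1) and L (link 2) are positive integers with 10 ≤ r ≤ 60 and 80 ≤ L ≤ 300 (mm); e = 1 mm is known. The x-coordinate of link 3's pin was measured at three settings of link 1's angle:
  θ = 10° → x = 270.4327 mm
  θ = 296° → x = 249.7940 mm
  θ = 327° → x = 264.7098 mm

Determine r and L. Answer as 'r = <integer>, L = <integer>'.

constraint per measurement: (x − r cos θ)² + (r sin θ − e)² = L²
subtracting the θ₁ and θ₂ equations cancels the r² and L² terms:
r = (x₁² − x₂²) / (2[(x₁cos θ₁ + e sin θ₁) − (x₂cos θ₂ + e sin θ₂)]) = 34.0000 → r = 34
L² = (x₁ − r cos θ₁)² + (r sin θ₁ − e)² = 56168.9902 → L = 237.0000 → L = 237
check at θ₃=327°: x = 264.7098 (printed 264.7098) ✓

r = 34, L = 237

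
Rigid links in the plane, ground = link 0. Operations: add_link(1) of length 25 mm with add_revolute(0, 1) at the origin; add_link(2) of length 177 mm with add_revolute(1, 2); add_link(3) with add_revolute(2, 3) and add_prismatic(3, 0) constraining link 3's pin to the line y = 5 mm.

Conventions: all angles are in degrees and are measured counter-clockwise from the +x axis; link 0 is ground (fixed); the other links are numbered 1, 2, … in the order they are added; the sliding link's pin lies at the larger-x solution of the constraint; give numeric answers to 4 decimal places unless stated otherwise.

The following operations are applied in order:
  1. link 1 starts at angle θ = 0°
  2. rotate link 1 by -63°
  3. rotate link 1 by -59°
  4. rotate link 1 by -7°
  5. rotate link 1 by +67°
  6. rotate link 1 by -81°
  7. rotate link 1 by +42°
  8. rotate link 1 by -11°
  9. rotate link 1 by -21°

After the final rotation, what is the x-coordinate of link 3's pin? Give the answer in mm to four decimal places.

geometry: r = 25 mm, L = 177 mm, e = 5 mm; θ starts at 0°
rotate link 1 by -63°: θ ← 0° -63° = -63°
rotate link 1 by -59°: θ ← -63° -59° = -122°
rotate link 1 by -7°: θ ← -122° -7° = -129°
rotate link 1 by +67°: θ ← -129° +67° = -62°
rotate link 1 by -81°: θ ← -62° -81° = -143°
rotate link 1 by +42°: θ ← -143° +42° = -101°
rotate link 1 by -11°: θ ← -101° -11° = -112°
rotate link 1 by -21°: θ ← -112° -21° = -133°
crank pin P = (r cos θ, r sin θ) = (-17.049959, -18.283843)
h = r sin θ − e = -18.283843 − 5 = -23.283843
x = r cos θ + √(L² − h²) = -17.049959 + 175.461855 = 158.411896

158.4119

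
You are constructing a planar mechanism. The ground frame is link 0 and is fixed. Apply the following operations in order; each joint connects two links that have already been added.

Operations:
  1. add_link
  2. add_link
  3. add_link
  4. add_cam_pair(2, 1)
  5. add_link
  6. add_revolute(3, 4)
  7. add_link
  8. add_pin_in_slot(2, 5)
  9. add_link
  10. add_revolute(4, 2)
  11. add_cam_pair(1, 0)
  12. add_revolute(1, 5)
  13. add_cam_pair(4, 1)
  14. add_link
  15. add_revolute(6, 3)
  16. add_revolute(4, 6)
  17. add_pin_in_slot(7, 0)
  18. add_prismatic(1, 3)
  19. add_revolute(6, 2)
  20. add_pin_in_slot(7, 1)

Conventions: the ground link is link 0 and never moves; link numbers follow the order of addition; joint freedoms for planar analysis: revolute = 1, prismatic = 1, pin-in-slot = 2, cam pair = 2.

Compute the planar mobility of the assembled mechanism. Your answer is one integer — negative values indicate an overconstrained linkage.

link 0 = ground. State L|J1|J2 = 1|0|0
+link1  2|0|0
+link2  3|0|0
+link3  4|0|0
C(2,1) f=2→J2  4|0|1
+link4  5|0|1
R(3,4) f=1→J1  5|1|1
+link5  6|1|1
PS(2,5) f=2→J2  6|1|2
+link6  7|1|2
R(4,2) f=1→J1  7|2|2
C(1,0) f=2→J2  7|2|3
R(1,5) f=1→J1  7|3|3
C(4,1) f=2→J2  7|3|4
+link7  8|3|4
R(6,3) f=1→J1  8|4|4
R(4,6) f=1→J1  8|5|4
PS(7,0) f=2→J2  8|5|5
P(1,3) f=1→J1  8|6|5
R(6,2) f=1→J1  8|7|5
PS(7,1) f=2→J2  8|7|6
M = 3(8−1)−2·7−6 = 21−14−6 = 1

M = 1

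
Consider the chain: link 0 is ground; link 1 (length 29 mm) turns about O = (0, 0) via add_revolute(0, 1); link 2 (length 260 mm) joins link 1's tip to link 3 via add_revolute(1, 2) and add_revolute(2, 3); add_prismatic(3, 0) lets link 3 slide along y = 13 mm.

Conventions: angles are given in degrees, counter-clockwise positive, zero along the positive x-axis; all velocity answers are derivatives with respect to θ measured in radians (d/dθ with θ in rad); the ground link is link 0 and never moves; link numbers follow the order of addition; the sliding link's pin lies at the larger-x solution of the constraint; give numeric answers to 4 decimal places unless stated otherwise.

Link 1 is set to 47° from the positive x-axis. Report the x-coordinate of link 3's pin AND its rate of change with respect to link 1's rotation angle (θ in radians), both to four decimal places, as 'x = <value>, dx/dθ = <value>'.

geometry: r = 29 mm, L = 260 mm, e = 13 mm
crank pin P = (r cos θ, r sin θ) = (19.777952, 21.209257)
h = r sin θ − e = 21.209257 − 13 = 8.209257
x = r cos θ + √(L² − h²) = 19.777952 + 259.870368 = 279.648320
dx/dθ = −r sin θ − h·r cos θ/√(L² − h²) (θ in radians; h = 8.209257) = -21.834039

x = 279.6483, dx/dθ = -21.8340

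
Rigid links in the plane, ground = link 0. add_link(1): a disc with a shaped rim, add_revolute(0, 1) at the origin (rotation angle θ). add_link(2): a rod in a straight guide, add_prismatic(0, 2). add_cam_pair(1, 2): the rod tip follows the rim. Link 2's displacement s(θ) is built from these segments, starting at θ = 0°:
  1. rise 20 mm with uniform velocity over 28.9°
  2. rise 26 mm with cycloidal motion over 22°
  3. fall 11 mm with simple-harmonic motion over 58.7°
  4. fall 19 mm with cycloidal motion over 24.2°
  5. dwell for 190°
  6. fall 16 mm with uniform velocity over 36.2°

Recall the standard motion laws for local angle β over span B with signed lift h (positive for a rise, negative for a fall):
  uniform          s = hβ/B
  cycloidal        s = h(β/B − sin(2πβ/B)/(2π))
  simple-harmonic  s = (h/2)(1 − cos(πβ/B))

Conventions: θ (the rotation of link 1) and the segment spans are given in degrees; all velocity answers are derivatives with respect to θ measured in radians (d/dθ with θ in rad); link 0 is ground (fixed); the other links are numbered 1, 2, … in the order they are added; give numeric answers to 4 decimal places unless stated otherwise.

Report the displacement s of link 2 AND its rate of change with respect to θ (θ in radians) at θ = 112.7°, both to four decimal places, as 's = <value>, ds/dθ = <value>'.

segment 1 (0° to 28.9°, uniform, h = 20) is passed completely: s = 0.0000 + (20) = 20.0000
segment 2 (28.9° to 50.9°, cycloidal, h = 26) is passed completely: s = 20.0000 + (26) = 46.0000
segment 3 (50.9° to 109.6°, simple-harmonic, h = -11) is passed completely: s = 46.0000 + (-11) = 35.0000
θ = 112.7° falls in segment 4 (109.6° to 133.8°, cycloidal, h = -19): β = 112.7 − 109.6 = 3.1°, B = 24.2°; Δs = -19·(0.1281 − sin(2π·0.1281)/(2π)) = -0.2544; s = 35.0000 − 0.2544 = 34.7456
velocity in seg [109.6°–133.8°] (cycloidal), θ in radians: β = 3.1° = 0.0541 rad, B = 24.2° = 0.4224 rad; ds/dθ = (h/B)(1 − cos(2πβ/B)) = ((-19)/0.4224)(1 − cos(2π·0.1281)) = -13.800985 mm/rad

s = 34.7456, ds/dθ = -13.8010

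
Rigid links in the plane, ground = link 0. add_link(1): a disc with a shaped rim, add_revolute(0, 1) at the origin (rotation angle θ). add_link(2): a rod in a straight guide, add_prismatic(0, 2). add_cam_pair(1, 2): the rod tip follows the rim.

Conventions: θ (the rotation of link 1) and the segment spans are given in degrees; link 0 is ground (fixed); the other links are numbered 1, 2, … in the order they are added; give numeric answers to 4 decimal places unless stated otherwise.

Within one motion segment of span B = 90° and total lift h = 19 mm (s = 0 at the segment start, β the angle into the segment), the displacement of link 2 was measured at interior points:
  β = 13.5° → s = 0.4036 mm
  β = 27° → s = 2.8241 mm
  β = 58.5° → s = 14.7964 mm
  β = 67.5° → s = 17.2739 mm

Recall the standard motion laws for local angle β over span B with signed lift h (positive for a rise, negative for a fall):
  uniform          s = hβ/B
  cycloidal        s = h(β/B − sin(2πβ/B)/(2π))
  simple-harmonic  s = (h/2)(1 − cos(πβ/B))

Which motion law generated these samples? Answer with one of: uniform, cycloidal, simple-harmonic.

candidates at β/B = r: uniform s = h·r (linear in β); cycloidal s = h·(r − sin(2πr)/(2π)); simple-harmonic s = (h/2)(1 − cos(πr))
β=13.5°: printed 0.4036 | uniform 2.8500, cycloidal 0.4036, simple-harmonic 1.0354
β=27°: printed 2.8241 | uniform 5.7000, cycloidal 2.8241, simple-harmonic 3.9160
β=58.5°: printed 14.7964 | uniform 12.3500, cycloidal 14.7964, simple-harmonic 13.8129
β=67.5°: printed 17.2739 | uniform 14.2500, cycloidal 17.2739, simple-harmonic 16.2175
only one law matches every sample → cycloidal

cycloidal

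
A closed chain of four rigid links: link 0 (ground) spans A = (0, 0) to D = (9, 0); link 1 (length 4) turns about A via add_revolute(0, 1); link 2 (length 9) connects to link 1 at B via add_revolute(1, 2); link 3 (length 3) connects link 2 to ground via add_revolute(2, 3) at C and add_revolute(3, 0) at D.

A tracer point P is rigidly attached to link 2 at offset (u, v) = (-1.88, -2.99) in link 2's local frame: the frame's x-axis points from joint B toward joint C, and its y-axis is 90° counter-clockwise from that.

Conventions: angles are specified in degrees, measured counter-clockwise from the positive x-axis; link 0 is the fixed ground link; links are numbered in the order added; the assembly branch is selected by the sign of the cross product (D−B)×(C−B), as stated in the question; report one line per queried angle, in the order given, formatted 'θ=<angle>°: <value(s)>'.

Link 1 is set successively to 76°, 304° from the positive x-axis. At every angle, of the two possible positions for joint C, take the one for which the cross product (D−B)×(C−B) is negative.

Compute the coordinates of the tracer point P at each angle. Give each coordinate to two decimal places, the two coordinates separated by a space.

A=(0,0), D=(9.00,0)
θ=76°: B = A + 4.00·(cos76°, sin76°) = (0.9677, 3.8812)
θ=76°: |BD| = 8.9209
θ=76°: circle(B,9.00) ∩ circle(D,3.00): a=8.4959, h=2.9698
θ=76°:   candidates: C₊=(9.9094,2.8588) cross=26.493; C₋=(7.3253,-2.4891) cross=-26.493
θ=76°:   branch - wants cross < 0 → take C=(7.3253,-2.4891) (cross=-26.493)
θ=76°: ex = (C−B)/|BC| = (0.7064,-0.7078); ey = (0.7078,0.7064)
θ=76°: P = B + -1.88·ex + -2.99·ey = (-2.4767,3.0997)
θ=304°: B = A + 4.00·(cos304°, sin304°) = (2.2368, -3.3162)
θ=304°: |BD| = 7.5325
θ=304°: circle(B,9.00) ∩ circle(D,3.00): a=8.5455, h=2.8238
θ=304°:   candidates: C₊=(8.6665,2.9814) cross=21.270; C₋=(11.1528,-2.0894) cross=-21.270
θ=304°:   branch - wants cross < 0 → take C=(11.1528,-2.0894) (cross=-21.270)
θ=304°: ex = (C−B)/|BC| = (0.9907,0.1363); ey = (-0.1363,0.9907)
θ=304°: P = B + -1.88·ex + -2.99·ey = (0.7819,-6.5345)

θ=76°: -2.48 3.10
θ=304°: 0.78 -6.53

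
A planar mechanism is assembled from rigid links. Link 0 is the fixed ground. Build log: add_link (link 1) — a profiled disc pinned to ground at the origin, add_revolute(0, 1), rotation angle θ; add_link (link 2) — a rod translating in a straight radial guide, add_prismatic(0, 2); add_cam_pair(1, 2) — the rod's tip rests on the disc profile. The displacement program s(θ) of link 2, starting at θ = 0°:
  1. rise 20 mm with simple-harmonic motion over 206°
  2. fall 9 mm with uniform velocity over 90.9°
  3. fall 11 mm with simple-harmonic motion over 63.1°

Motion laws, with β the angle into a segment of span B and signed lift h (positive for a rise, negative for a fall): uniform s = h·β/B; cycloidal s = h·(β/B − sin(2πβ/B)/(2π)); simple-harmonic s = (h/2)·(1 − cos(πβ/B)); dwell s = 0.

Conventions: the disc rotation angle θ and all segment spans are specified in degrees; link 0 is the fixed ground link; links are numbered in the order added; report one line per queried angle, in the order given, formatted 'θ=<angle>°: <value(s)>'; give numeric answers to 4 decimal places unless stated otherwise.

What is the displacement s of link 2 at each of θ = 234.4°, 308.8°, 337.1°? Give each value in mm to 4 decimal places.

seg 1 [0°–206°] simple-harmonic, h=20: full span → s += 20 → s = 20.0000
seg 2 [206°–296.9°] uniform, h=-9: θ=234.4° here. β=28.4, B=90.9. -9·28.4/90.9 = -2.8119 → s = 17.1881
seg 2 [206°–296.9°] uniform, h=-9: full span → s += -9 → s = 11.0000
seg 3 [296.9°–360°] simple-harmonic, h=-11: θ=308.8° here. β=11.9, B=63.1. -11/2·(1 − cos(π·0.1886)) = -0.9374 → s = 10.0626
seg 3 [296.9°–360°] simple-harmonic, h=-11: θ=337.1° here. β=40.2, B=63.1. -11/2·(1 − cos(π·0.6371)) = -7.7961 → s = 3.2039

θ=234.4°: 17.1881
θ=308.8°: 10.0626
θ=337.1°: 3.2039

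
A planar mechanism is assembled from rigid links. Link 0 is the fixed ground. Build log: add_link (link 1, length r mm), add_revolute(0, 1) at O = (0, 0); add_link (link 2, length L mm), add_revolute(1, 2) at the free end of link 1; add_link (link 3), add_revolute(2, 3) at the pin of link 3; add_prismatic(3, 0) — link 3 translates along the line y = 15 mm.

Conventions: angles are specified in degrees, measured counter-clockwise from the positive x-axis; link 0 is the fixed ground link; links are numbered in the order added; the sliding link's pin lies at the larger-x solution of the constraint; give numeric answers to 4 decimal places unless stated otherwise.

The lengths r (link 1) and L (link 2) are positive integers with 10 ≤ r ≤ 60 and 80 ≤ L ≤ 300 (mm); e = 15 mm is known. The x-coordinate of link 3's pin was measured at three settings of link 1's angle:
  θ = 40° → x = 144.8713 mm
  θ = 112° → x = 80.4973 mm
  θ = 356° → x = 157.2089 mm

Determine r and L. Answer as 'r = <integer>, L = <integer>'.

constraint per measurement: (x − r cos θ)² + (r sin θ − e)² = L²
subtracting the θ₁ and θ₂ equations cancels the r² and L² terms:
r = (x₁² − x₂²) / (2[(x₁cos θ₁ + e sin θ₁) − (x₂cos θ₂ + e sin θ₂)]) = 53.0000 → r = 53
L² = (x₁ − r cos θ₁)² + (r sin θ₁ − e)² = 11236.0087 → L = 106.0000 → L = 106
check at θ₃=356°: x = 157.2089 (printed 157.2089) ✓

r = 53, L = 106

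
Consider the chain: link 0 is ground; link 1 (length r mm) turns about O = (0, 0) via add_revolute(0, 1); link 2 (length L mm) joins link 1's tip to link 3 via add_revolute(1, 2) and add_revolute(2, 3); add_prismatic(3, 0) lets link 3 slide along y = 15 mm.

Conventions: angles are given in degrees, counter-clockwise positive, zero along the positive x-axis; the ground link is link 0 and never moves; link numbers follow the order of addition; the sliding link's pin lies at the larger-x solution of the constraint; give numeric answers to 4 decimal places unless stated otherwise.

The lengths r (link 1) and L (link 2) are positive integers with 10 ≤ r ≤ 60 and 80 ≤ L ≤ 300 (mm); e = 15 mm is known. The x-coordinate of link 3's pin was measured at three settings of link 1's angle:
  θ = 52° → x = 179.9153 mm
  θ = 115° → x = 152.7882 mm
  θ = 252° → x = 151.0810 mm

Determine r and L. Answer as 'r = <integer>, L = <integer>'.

constraint per measurement: (x − r cos θ)² + (r sin θ − e)² = L²
subtracting the θ₁ and θ₂ equations cancels the r² and L² terms:
r = (x₁² − x₂²) / (2[(x₁cos θ₁ + e sin θ₁) − (x₂cos θ₂ + e sin θ₂)]) = 25.9999 → r = 26
L² = (x₁ − r cos θ₁)² + (r sin θ₁ − e)² = 26895.9870 → L = 164.0000 → L = 164
check at θ₃=252°: x = 151.0810 (printed 151.0810) ✓

r = 26, L = 164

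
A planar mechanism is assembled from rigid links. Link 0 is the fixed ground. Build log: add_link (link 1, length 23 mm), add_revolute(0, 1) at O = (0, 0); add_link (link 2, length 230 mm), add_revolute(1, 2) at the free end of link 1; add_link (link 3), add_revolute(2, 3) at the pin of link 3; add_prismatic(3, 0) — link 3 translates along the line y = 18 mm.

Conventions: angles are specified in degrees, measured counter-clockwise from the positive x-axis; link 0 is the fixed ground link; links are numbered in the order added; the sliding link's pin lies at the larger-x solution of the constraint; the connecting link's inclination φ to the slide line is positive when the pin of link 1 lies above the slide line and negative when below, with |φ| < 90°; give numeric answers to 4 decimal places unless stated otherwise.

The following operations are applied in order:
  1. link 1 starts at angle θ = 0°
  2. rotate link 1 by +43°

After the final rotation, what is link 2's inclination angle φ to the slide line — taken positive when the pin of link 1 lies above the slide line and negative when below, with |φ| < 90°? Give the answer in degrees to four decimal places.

geometry: r = 23 mm, L = 230 mm, e = 18 mm; θ starts at 0°
rotate link 1 by +43°: θ ← 0° +43° = 43°
h = r sin θ − e = 15.685962 − 18 = -2.314038
sin φ = h / L = -2.314038 / 230 = -0.01006103
φ = arcsin(-0.01006103) = -0.576464°

-0.5765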